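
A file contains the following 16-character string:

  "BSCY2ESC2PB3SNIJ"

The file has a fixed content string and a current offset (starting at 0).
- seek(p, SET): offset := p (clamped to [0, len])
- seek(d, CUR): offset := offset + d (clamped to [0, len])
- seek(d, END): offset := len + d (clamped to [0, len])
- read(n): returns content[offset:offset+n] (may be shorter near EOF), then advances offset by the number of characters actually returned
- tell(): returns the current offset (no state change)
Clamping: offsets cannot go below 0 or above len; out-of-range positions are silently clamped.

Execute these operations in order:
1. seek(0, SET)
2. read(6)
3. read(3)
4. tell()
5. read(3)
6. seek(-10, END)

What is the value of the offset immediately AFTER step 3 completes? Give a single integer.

After 1 (seek(0, SET)): offset=0
After 2 (read(6)): returned 'BSCY2E', offset=6
After 3 (read(3)): returned 'SC2', offset=9

Answer: 9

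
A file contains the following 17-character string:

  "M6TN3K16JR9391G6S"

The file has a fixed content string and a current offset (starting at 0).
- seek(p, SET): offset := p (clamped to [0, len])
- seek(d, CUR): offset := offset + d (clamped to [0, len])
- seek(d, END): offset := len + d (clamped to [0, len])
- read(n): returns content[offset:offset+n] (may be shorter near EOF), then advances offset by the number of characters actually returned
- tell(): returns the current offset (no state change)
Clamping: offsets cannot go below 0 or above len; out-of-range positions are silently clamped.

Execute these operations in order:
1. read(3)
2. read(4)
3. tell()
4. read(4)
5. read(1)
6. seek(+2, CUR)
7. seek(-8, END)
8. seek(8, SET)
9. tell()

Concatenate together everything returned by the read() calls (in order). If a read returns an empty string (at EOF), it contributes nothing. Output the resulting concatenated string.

After 1 (read(3)): returned 'M6T', offset=3
After 2 (read(4)): returned 'N3K1', offset=7
After 3 (tell()): offset=7
After 4 (read(4)): returned '6JR9', offset=11
After 5 (read(1)): returned '3', offset=12
After 6 (seek(+2, CUR)): offset=14
After 7 (seek(-8, END)): offset=9
After 8 (seek(8, SET)): offset=8
After 9 (tell()): offset=8

Answer: M6TN3K16JR93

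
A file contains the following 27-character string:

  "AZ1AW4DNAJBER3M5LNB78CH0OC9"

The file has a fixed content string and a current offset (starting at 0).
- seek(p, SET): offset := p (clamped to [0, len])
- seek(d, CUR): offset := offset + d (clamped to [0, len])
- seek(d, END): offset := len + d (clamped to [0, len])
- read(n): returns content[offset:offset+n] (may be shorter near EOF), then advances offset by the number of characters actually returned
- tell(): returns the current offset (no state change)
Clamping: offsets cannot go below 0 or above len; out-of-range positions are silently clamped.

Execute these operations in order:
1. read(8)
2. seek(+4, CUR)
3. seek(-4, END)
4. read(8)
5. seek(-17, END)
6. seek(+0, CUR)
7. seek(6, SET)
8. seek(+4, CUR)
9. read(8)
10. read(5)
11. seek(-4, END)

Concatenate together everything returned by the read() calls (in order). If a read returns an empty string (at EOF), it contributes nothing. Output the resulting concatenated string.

Answer: AZ1AW4DN0OC9BER3M5LNB78CH

Derivation:
After 1 (read(8)): returned 'AZ1AW4DN', offset=8
After 2 (seek(+4, CUR)): offset=12
After 3 (seek(-4, END)): offset=23
After 4 (read(8)): returned '0OC9', offset=27
After 5 (seek(-17, END)): offset=10
After 6 (seek(+0, CUR)): offset=10
After 7 (seek(6, SET)): offset=6
After 8 (seek(+4, CUR)): offset=10
After 9 (read(8)): returned 'BER3M5LN', offset=18
After 10 (read(5)): returned 'B78CH', offset=23
After 11 (seek(-4, END)): offset=23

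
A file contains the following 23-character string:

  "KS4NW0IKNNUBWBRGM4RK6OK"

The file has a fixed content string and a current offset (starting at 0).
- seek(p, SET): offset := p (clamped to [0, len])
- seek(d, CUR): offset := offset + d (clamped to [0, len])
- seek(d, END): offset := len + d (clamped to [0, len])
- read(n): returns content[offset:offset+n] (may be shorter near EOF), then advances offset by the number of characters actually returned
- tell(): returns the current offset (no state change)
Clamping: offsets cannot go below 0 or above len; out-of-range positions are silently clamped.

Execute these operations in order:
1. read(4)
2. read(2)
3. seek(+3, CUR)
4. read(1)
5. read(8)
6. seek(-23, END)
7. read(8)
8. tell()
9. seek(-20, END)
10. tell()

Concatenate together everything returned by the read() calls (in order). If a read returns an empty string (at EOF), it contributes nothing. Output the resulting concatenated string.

Answer: KS4NW0NUBWBRGM4KS4NW0IK

Derivation:
After 1 (read(4)): returned 'KS4N', offset=4
After 2 (read(2)): returned 'W0', offset=6
After 3 (seek(+3, CUR)): offset=9
After 4 (read(1)): returned 'N', offset=10
After 5 (read(8)): returned 'UBWBRGM4', offset=18
After 6 (seek(-23, END)): offset=0
After 7 (read(8)): returned 'KS4NW0IK', offset=8
After 8 (tell()): offset=8
After 9 (seek(-20, END)): offset=3
After 10 (tell()): offset=3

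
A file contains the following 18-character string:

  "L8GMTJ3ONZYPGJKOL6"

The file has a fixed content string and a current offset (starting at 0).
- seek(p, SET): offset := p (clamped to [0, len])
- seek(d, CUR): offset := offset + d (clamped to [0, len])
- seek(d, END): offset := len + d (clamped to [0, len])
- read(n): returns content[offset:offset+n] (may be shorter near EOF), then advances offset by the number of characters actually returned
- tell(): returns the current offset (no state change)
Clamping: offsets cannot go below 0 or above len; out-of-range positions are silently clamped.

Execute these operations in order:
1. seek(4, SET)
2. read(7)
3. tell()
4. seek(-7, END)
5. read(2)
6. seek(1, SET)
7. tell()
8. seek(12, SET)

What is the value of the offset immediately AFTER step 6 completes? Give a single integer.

After 1 (seek(4, SET)): offset=4
After 2 (read(7)): returned 'TJ3ONZY', offset=11
After 3 (tell()): offset=11
After 4 (seek(-7, END)): offset=11
After 5 (read(2)): returned 'PG', offset=13
After 6 (seek(1, SET)): offset=1

Answer: 1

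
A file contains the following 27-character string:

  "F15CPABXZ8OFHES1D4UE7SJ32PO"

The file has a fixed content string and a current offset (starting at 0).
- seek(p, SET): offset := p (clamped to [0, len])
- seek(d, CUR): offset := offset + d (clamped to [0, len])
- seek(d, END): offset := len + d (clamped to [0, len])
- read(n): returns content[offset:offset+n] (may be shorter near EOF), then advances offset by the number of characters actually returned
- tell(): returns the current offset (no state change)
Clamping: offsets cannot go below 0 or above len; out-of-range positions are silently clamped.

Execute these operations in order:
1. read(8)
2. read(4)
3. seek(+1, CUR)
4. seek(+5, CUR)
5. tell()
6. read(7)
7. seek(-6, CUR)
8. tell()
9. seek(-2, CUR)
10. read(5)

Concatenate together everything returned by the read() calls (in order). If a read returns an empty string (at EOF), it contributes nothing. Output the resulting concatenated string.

Answer: F15CPABXZ8OFUE7SJ324UE7S

Derivation:
After 1 (read(8)): returned 'F15CPABX', offset=8
After 2 (read(4)): returned 'Z8OF', offset=12
After 3 (seek(+1, CUR)): offset=13
After 4 (seek(+5, CUR)): offset=18
After 5 (tell()): offset=18
After 6 (read(7)): returned 'UE7SJ32', offset=25
After 7 (seek(-6, CUR)): offset=19
After 8 (tell()): offset=19
After 9 (seek(-2, CUR)): offset=17
After 10 (read(5)): returned '4UE7S', offset=22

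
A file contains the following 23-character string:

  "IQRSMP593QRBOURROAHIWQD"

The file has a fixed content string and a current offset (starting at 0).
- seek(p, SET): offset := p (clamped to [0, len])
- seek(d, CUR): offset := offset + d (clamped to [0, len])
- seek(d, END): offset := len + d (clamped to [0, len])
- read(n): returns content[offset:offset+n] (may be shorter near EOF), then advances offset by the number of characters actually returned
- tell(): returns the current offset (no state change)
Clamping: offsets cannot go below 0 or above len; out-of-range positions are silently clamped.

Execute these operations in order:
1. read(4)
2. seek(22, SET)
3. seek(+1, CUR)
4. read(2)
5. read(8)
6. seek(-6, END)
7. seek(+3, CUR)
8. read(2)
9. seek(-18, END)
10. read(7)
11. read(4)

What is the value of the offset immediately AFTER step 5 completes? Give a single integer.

Answer: 23

Derivation:
After 1 (read(4)): returned 'IQRS', offset=4
After 2 (seek(22, SET)): offset=22
After 3 (seek(+1, CUR)): offset=23
After 4 (read(2)): returned '', offset=23
After 5 (read(8)): returned '', offset=23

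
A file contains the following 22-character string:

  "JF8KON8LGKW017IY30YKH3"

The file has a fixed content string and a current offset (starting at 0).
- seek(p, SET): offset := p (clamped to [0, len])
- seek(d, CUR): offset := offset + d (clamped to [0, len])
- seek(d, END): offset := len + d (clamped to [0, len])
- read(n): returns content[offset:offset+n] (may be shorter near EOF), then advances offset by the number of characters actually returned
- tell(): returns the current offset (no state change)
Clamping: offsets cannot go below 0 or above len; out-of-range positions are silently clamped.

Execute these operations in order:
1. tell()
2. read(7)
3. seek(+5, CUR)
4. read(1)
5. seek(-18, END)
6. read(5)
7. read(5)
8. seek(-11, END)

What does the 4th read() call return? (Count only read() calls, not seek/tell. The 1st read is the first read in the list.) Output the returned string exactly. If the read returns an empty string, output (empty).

Answer: KW017

Derivation:
After 1 (tell()): offset=0
After 2 (read(7)): returned 'JF8KON8', offset=7
After 3 (seek(+5, CUR)): offset=12
After 4 (read(1)): returned '1', offset=13
After 5 (seek(-18, END)): offset=4
After 6 (read(5)): returned 'ON8LG', offset=9
After 7 (read(5)): returned 'KW017', offset=14
After 8 (seek(-11, END)): offset=11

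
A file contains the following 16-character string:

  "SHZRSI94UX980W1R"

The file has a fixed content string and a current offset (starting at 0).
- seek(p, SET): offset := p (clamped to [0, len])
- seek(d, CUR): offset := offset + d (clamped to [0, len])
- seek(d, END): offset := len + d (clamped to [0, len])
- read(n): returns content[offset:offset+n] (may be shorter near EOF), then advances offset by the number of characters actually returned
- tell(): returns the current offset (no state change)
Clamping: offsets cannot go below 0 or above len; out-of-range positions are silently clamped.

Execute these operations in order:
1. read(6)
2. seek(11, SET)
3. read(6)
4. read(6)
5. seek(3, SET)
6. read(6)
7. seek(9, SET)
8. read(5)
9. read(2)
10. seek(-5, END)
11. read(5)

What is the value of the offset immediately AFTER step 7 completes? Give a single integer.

Answer: 9

Derivation:
After 1 (read(6)): returned 'SHZRSI', offset=6
After 2 (seek(11, SET)): offset=11
After 3 (read(6)): returned '80W1R', offset=16
After 4 (read(6)): returned '', offset=16
After 5 (seek(3, SET)): offset=3
After 6 (read(6)): returned 'RSI94U', offset=9
After 7 (seek(9, SET)): offset=9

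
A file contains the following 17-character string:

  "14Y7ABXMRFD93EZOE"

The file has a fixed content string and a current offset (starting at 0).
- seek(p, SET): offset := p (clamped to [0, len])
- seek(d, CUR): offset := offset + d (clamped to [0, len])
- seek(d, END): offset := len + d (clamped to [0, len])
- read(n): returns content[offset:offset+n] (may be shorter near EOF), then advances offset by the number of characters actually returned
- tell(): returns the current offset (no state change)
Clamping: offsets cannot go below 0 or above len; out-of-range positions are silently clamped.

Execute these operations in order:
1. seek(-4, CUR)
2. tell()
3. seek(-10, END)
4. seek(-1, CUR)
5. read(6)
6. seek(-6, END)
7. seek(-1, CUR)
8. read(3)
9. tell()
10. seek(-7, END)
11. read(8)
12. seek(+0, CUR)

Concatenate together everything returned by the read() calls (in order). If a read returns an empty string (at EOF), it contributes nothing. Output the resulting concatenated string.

Answer: XMRFD9D93D93EZOE

Derivation:
After 1 (seek(-4, CUR)): offset=0
After 2 (tell()): offset=0
After 3 (seek(-10, END)): offset=7
After 4 (seek(-1, CUR)): offset=6
After 5 (read(6)): returned 'XMRFD9', offset=12
After 6 (seek(-6, END)): offset=11
After 7 (seek(-1, CUR)): offset=10
After 8 (read(3)): returned 'D93', offset=13
After 9 (tell()): offset=13
After 10 (seek(-7, END)): offset=10
After 11 (read(8)): returned 'D93EZOE', offset=17
After 12 (seek(+0, CUR)): offset=17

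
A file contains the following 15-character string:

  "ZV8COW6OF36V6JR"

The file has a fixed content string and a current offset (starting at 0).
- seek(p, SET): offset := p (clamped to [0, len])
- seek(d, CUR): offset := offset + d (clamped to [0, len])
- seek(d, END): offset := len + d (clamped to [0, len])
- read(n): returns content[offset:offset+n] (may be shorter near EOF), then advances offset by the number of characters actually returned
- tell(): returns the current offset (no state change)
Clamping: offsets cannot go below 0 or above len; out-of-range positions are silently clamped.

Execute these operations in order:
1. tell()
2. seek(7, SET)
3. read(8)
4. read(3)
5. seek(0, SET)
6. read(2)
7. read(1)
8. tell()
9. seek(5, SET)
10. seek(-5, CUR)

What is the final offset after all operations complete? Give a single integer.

Answer: 0

Derivation:
After 1 (tell()): offset=0
After 2 (seek(7, SET)): offset=7
After 3 (read(8)): returned 'OF36V6JR', offset=15
After 4 (read(3)): returned '', offset=15
After 5 (seek(0, SET)): offset=0
After 6 (read(2)): returned 'ZV', offset=2
After 7 (read(1)): returned '8', offset=3
After 8 (tell()): offset=3
After 9 (seek(5, SET)): offset=5
After 10 (seek(-5, CUR)): offset=0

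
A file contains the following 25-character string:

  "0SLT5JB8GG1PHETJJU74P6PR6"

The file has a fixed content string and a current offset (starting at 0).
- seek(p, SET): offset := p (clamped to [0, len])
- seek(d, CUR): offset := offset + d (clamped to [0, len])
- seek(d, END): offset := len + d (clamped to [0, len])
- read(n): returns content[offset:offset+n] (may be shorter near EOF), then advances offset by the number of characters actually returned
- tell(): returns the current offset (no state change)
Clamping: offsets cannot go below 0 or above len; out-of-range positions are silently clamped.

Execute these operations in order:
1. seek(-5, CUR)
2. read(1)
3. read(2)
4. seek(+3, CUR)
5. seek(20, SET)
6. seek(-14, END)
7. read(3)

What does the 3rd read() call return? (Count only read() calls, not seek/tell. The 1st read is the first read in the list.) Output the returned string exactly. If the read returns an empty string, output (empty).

After 1 (seek(-5, CUR)): offset=0
After 2 (read(1)): returned '0', offset=1
After 3 (read(2)): returned 'SL', offset=3
After 4 (seek(+3, CUR)): offset=6
After 5 (seek(20, SET)): offset=20
After 6 (seek(-14, END)): offset=11
After 7 (read(3)): returned 'PHE', offset=14

Answer: PHE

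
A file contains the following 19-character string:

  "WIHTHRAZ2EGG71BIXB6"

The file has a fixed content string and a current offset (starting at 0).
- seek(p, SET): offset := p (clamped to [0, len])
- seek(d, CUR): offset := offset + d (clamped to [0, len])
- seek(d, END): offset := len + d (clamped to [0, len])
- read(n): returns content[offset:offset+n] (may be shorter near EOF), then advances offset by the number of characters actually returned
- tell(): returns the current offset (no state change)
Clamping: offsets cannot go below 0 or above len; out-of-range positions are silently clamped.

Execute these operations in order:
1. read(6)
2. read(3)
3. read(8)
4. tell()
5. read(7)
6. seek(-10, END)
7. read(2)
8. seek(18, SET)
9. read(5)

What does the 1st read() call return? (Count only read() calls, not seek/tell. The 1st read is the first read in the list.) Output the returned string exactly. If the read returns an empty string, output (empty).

Answer: WIHTHR

Derivation:
After 1 (read(6)): returned 'WIHTHR', offset=6
After 2 (read(3)): returned 'AZ2', offset=9
After 3 (read(8)): returned 'EGG71BIX', offset=17
After 4 (tell()): offset=17
After 5 (read(7)): returned 'B6', offset=19
After 6 (seek(-10, END)): offset=9
After 7 (read(2)): returned 'EG', offset=11
After 8 (seek(18, SET)): offset=18
After 9 (read(5)): returned '6', offset=19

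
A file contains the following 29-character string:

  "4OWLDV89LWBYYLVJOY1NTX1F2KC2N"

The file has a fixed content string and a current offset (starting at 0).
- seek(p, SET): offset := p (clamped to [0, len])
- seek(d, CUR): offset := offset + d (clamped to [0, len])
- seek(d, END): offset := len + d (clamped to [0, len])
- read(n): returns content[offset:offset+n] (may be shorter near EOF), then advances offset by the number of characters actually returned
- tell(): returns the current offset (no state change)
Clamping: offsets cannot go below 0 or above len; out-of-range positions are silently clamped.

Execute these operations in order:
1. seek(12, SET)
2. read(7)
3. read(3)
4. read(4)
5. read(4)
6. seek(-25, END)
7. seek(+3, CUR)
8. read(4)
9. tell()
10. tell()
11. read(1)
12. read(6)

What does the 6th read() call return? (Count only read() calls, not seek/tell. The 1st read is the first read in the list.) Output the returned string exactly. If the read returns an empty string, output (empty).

Answer: Y

Derivation:
After 1 (seek(12, SET)): offset=12
After 2 (read(7)): returned 'YLVJOY1', offset=19
After 3 (read(3)): returned 'NTX', offset=22
After 4 (read(4)): returned '1F2K', offset=26
After 5 (read(4)): returned 'C2N', offset=29
After 6 (seek(-25, END)): offset=4
After 7 (seek(+3, CUR)): offset=7
After 8 (read(4)): returned '9LWB', offset=11
After 9 (tell()): offset=11
After 10 (tell()): offset=11
After 11 (read(1)): returned 'Y', offset=12
After 12 (read(6)): returned 'YLVJOY', offset=18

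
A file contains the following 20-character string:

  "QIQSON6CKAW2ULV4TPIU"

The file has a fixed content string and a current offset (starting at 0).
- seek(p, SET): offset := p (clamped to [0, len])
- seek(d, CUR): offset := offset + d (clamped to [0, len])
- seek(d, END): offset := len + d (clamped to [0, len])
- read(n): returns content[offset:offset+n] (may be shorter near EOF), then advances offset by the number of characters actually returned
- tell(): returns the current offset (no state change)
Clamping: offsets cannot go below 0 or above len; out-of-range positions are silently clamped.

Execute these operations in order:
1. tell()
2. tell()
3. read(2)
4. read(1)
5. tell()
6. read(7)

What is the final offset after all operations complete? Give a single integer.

After 1 (tell()): offset=0
After 2 (tell()): offset=0
After 3 (read(2)): returned 'QI', offset=2
After 4 (read(1)): returned 'Q', offset=3
After 5 (tell()): offset=3
After 6 (read(7)): returned 'SON6CKA', offset=10

Answer: 10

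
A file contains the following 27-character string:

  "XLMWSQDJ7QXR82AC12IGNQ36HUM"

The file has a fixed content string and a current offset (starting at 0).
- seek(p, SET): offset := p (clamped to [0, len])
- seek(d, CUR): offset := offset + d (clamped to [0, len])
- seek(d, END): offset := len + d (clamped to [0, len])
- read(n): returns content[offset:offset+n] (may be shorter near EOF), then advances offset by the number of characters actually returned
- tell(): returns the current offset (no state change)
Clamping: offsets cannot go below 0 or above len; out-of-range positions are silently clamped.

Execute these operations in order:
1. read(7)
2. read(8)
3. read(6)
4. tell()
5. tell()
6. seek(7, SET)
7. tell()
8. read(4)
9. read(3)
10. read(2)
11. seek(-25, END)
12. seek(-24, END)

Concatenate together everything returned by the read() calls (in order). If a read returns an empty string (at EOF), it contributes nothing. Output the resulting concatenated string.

After 1 (read(7)): returned 'XLMWSQD', offset=7
After 2 (read(8)): returned 'J7QXR82A', offset=15
After 3 (read(6)): returned 'C12IGN', offset=21
After 4 (tell()): offset=21
After 5 (tell()): offset=21
After 6 (seek(7, SET)): offset=7
After 7 (tell()): offset=7
After 8 (read(4)): returned 'J7QX', offset=11
After 9 (read(3)): returned 'R82', offset=14
After 10 (read(2)): returned 'AC', offset=16
After 11 (seek(-25, END)): offset=2
After 12 (seek(-24, END)): offset=3

Answer: XLMWSQDJ7QXR82AC12IGNJ7QXR82AC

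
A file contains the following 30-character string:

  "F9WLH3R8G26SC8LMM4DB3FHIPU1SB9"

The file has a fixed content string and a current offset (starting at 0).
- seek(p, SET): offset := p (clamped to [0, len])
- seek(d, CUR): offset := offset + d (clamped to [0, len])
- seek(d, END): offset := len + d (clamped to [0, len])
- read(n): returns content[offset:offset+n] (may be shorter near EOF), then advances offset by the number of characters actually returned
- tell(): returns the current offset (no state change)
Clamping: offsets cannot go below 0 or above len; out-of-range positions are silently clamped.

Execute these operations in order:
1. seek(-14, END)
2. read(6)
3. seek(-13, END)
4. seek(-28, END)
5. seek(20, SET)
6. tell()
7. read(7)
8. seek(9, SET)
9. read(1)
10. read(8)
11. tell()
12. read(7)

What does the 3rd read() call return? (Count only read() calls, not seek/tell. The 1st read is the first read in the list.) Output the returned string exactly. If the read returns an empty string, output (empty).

After 1 (seek(-14, END)): offset=16
After 2 (read(6)): returned 'M4DB3F', offset=22
After 3 (seek(-13, END)): offset=17
After 4 (seek(-28, END)): offset=2
After 5 (seek(20, SET)): offset=20
After 6 (tell()): offset=20
After 7 (read(7)): returned '3FHIPU1', offset=27
After 8 (seek(9, SET)): offset=9
After 9 (read(1)): returned '2', offset=10
After 10 (read(8)): returned '6SC8LMM4', offset=18
After 11 (tell()): offset=18
After 12 (read(7)): returned 'DB3FHIP', offset=25

Answer: 2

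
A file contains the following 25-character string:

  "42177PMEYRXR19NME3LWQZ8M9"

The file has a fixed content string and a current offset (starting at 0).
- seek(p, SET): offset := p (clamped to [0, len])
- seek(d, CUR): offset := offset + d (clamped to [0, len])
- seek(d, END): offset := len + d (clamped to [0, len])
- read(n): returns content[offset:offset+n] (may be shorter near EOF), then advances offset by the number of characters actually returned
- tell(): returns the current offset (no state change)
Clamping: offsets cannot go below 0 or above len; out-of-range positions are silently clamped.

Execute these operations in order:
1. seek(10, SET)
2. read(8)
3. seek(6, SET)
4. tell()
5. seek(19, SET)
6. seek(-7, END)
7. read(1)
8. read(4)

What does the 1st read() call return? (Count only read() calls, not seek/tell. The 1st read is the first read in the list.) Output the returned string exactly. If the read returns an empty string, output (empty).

Answer: XR19NME3

Derivation:
After 1 (seek(10, SET)): offset=10
After 2 (read(8)): returned 'XR19NME3', offset=18
After 3 (seek(6, SET)): offset=6
After 4 (tell()): offset=6
After 5 (seek(19, SET)): offset=19
After 6 (seek(-7, END)): offset=18
After 7 (read(1)): returned 'L', offset=19
After 8 (read(4)): returned 'WQZ8', offset=23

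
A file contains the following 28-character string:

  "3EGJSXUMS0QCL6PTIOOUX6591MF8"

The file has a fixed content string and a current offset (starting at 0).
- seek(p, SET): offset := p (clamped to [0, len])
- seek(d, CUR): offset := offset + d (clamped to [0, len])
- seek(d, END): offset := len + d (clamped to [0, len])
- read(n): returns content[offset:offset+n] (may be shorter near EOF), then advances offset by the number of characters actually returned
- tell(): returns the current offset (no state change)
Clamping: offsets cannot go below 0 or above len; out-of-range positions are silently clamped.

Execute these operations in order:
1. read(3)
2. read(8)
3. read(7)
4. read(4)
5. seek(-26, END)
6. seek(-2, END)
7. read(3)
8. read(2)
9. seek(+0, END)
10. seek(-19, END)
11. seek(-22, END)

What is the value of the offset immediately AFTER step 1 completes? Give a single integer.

After 1 (read(3)): returned '3EG', offset=3

Answer: 3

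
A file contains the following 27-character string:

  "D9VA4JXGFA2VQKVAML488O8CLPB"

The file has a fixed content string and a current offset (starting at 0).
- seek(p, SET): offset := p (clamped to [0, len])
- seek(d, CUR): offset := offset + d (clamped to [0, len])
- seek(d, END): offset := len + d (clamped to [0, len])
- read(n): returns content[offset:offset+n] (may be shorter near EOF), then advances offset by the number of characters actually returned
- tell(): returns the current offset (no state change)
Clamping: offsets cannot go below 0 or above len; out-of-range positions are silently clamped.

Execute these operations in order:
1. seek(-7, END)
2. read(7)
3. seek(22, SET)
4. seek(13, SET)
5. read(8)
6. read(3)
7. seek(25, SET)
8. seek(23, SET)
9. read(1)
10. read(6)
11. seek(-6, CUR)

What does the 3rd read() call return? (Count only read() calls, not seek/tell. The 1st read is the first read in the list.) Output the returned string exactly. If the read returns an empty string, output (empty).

Answer: O8C

Derivation:
After 1 (seek(-7, END)): offset=20
After 2 (read(7)): returned '8O8CLPB', offset=27
After 3 (seek(22, SET)): offset=22
After 4 (seek(13, SET)): offset=13
After 5 (read(8)): returned 'KVAML488', offset=21
After 6 (read(3)): returned 'O8C', offset=24
After 7 (seek(25, SET)): offset=25
After 8 (seek(23, SET)): offset=23
After 9 (read(1)): returned 'C', offset=24
After 10 (read(6)): returned 'LPB', offset=27
After 11 (seek(-6, CUR)): offset=21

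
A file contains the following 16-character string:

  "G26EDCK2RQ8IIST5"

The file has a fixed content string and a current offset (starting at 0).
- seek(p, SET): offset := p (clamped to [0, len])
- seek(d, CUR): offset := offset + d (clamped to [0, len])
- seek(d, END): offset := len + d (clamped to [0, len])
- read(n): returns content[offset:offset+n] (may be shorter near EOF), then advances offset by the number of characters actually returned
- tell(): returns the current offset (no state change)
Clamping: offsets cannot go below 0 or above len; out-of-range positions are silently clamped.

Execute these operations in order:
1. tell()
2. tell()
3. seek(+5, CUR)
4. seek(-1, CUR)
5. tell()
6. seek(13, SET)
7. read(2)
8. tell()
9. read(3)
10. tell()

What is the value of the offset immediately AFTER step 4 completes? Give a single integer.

Answer: 4

Derivation:
After 1 (tell()): offset=0
After 2 (tell()): offset=0
After 3 (seek(+5, CUR)): offset=5
After 4 (seek(-1, CUR)): offset=4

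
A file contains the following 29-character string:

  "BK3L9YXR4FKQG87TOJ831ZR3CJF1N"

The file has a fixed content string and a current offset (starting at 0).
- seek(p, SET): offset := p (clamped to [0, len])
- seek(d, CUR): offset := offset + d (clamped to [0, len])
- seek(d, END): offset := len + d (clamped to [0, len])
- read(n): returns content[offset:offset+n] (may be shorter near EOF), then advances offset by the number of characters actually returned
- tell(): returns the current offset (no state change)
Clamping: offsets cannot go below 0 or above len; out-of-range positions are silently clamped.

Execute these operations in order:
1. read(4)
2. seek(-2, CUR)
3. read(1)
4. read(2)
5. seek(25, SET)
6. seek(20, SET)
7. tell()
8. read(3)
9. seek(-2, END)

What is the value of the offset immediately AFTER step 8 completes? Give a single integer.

Answer: 23

Derivation:
After 1 (read(4)): returned 'BK3L', offset=4
After 2 (seek(-2, CUR)): offset=2
After 3 (read(1)): returned '3', offset=3
After 4 (read(2)): returned 'L9', offset=5
After 5 (seek(25, SET)): offset=25
After 6 (seek(20, SET)): offset=20
After 7 (tell()): offset=20
After 8 (read(3)): returned '1ZR', offset=23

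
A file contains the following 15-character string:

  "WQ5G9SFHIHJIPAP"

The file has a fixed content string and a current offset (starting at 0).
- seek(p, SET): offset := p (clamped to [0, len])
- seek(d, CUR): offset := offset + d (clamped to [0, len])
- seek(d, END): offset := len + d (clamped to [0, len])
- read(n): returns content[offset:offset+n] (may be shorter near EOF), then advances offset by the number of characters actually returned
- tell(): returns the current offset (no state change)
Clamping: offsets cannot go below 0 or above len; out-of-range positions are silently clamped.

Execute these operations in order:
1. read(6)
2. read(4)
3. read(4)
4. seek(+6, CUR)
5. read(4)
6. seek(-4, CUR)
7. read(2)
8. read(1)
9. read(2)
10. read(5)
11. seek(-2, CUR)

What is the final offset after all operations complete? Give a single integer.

Answer: 13

Derivation:
After 1 (read(6)): returned 'WQ5G9S', offset=6
After 2 (read(4)): returned 'FHIH', offset=10
After 3 (read(4)): returned 'JIPA', offset=14
After 4 (seek(+6, CUR)): offset=15
After 5 (read(4)): returned '', offset=15
After 6 (seek(-4, CUR)): offset=11
After 7 (read(2)): returned 'IP', offset=13
After 8 (read(1)): returned 'A', offset=14
After 9 (read(2)): returned 'P', offset=15
After 10 (read(5)): returned '', offset=15
After 11 (seek(-2, CUR)): offset=13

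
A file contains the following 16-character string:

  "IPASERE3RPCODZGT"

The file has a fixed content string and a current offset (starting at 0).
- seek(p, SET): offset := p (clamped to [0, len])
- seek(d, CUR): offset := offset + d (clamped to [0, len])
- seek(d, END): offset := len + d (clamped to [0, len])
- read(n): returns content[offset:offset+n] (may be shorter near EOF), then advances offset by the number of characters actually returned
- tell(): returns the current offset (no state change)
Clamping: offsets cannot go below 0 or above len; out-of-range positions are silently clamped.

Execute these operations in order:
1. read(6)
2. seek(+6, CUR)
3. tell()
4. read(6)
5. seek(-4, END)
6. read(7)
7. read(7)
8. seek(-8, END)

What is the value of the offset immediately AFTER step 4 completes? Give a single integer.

After 1 (read(6)): returned 'IPASER', offset=6
After 2 (seek(+6, CUR)): offset=12
After 3 (tell()): offset=12
After 4 (read(6)): returned 'DZGT', offset=16

Answer: 16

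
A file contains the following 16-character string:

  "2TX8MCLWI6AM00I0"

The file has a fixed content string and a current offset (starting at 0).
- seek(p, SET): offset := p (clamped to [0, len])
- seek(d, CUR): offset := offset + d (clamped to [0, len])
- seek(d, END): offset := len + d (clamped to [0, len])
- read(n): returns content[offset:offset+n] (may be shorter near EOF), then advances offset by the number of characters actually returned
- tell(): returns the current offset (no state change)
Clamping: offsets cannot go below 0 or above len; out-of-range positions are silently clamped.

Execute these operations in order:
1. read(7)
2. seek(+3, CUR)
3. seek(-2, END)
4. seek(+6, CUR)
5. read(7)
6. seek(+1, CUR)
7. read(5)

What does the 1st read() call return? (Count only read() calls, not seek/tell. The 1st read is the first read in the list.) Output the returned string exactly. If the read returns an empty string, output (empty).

After 1 (read(7)): returned '2TX8MCL', offset=7
After 2 (seek(+3, CUR)): offset=10
After 3 (seek(-2, END)): offset=14
After 4 (seek(+6, CUR)): offset=16
After 5 (read(7)): returned '', offset=16
After 6 (seek(+1, CUR)): offset=16
After 7 (read(5)): returned '', offset=16

Answer: 2TX8MCL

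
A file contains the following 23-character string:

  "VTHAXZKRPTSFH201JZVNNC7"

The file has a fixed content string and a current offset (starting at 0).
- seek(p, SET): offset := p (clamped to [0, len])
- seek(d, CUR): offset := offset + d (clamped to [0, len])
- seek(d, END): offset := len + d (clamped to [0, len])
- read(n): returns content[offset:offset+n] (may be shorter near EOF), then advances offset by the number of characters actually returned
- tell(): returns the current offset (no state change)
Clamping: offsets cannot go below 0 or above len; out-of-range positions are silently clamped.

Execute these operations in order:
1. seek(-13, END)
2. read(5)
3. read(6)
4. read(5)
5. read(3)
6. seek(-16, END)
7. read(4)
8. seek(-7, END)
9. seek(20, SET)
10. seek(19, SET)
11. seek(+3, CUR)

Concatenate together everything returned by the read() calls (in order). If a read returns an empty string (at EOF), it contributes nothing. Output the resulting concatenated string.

Answer: SFH201JZVNNC7RPTS

Derivation:
After 1 (seek(-13, END)): offset=10
After 2 (read(5)): returned 'SFH20', offset=15
After 3 (read(6)): returned '1JZVNN', offset=21
After 4 (read(5)): returned 'C7', offset=23
After 5 (read(3)): returned '', offset=23
After 6 (seek(-16, END)): offset=7
After 7 (read(4)): returned 'RPTS', offset=11
After 8 (seek(-7, END)): offset=16
After 9 (seek(20, SET)): offset=20
After 10 (seek(19, SET)): offset=19
After 11 (seek(+3, CUR)): offset=22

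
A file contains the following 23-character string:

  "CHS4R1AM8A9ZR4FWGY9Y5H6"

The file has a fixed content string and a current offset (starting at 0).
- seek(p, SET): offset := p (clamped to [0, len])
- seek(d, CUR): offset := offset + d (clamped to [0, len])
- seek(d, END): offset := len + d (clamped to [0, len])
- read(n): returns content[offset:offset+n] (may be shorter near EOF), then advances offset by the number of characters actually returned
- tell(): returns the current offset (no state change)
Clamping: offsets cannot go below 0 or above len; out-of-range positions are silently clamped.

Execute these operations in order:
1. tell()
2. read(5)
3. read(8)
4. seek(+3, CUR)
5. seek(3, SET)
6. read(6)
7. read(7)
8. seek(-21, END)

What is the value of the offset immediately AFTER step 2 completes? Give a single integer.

After 1 (tell()): offset=0
After 2 (read(5)): returned 'CHS4R', offset=5

Answer: 5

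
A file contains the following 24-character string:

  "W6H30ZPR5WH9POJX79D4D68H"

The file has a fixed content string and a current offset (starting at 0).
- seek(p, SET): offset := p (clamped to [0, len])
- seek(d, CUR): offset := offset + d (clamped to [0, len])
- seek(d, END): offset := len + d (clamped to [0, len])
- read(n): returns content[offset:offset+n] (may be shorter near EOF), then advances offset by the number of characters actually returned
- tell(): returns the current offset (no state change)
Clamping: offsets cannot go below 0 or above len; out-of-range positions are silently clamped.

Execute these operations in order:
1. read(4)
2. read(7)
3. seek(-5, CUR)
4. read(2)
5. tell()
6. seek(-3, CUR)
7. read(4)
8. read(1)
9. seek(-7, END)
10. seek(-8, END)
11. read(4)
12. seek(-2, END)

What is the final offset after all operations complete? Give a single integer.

Answer: 22

Derivation:
After 1 (read(4)): returned 'W6H3', offset=4
After 2 (read(7)): returned '0ZPR5WH', offset=11
After 3 (seek(-5, CUR)): offset=6
After 4 (read(2)): returned 'PR', offset=8
After 5 (tell()): offset=8
After 6 (seek(-3, CUR)): offset=5
After 7 (read(4)): returned 'ZPR5', offset=9
After 8 (read(1)): returned 'W', offset=10
After 9 (seek(-7, END)): offset=17
After 10 (seek(-8, END)): offset=16
After 11 (read(4)): returned '79D4', offset=20
After 12 (seek(-2, END)): offset=22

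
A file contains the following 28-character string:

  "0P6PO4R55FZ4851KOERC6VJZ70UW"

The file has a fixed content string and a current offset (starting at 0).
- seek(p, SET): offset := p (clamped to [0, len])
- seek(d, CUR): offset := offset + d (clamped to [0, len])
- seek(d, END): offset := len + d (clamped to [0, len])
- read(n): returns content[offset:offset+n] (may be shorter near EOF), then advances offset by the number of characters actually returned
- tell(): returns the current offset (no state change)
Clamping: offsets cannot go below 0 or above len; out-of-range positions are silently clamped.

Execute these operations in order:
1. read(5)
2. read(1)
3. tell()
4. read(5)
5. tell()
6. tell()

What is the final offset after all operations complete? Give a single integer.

Answer: 11

Derivation:
After 1 (read(5)): returned '0P6PO', offset=5
After 2 (read(1)): returned '4', offset=6
After 3 (tell()): offset=6
After 4 (read(5)): returned 'R55FZ', offset=11
After 5 (tell()): offset=11
After 6 (tell()): offset=11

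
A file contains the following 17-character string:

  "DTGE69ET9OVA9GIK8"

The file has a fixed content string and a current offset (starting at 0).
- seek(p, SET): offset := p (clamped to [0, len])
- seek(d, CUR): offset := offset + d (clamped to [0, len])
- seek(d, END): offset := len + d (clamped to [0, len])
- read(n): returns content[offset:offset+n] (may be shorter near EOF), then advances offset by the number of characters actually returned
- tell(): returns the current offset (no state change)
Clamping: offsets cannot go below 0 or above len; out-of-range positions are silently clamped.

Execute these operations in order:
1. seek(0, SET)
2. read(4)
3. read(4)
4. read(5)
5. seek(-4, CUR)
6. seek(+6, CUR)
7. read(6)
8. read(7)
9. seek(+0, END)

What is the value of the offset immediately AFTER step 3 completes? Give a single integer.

After 1 (seek(0, SET)): offset=0
After 2 (read(4)): returned 'DTGE', offset=4
After 3 (read(4)): returned '69ET', offset=8

Answer: 8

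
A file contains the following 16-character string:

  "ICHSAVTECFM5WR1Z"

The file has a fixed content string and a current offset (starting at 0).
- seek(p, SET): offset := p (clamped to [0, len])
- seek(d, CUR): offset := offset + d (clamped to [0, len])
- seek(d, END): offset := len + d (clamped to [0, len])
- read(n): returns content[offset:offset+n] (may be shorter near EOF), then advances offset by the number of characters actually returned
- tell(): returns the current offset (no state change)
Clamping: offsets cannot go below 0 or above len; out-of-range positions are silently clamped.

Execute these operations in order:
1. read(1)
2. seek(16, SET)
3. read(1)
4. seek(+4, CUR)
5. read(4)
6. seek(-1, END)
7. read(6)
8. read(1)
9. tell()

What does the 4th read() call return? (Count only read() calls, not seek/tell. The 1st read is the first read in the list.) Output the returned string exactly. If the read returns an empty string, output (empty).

Answer: Z

Derivation:
After 1 (read(1)): returned 'I', offset=1
After 2 (seek(16, SET)): offset=16
After 3 (read(1)): returned '', offset=16
After 4 (seek(+4, CUR)): offset=16
After 5 (read(4)): returned '', offset=16
After 6 (seek(-1, END)): offset=15
After 7 (read(6)): returned 'Z', offset=16
After 8 (read(1)): returned '', offset=16
After 9 (tell()): offset=16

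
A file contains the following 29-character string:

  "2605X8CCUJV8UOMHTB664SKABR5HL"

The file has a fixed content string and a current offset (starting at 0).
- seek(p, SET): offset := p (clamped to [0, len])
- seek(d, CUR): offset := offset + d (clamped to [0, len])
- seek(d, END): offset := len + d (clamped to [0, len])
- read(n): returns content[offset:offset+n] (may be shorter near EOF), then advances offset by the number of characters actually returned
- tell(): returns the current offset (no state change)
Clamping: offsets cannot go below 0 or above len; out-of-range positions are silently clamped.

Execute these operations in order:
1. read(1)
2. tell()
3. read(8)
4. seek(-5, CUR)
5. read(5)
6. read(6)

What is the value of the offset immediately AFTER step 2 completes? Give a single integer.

After 1 (read(1)): returned '2', offset=1
After 2 (tell()): offset=1

Answer: 1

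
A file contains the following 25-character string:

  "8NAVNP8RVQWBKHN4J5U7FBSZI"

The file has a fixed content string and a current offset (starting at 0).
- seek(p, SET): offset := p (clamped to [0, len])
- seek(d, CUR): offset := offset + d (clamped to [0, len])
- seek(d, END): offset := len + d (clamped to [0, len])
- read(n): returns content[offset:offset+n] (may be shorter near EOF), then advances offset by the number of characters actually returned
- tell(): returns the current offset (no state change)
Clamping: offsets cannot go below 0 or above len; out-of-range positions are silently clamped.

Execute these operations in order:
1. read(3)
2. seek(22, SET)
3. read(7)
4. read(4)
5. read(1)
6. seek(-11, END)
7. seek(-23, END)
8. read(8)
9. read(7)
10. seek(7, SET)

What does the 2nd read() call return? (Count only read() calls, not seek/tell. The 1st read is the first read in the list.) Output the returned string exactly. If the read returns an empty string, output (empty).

After 1 (read(3)): returned '8NA', offset=3
After 2 (seek(22, SET)): offset=22
After 3 (read(7)): returned 'SZI', offset=25
After 4 (read(4)): returned '', offset=25
After 5 (read(1)): returned '', offset=25
After 6 (seek(-11, END)): offset=14
After 7 (seek(-23, END)): offset=2
After 8 (read(8)): returned 'AVNP8RVQ', offset=10
After 9 (read(7)): returned 'WBKHN4J', offset=17
After 10 (seek(7, SET)): offset=7

Answer: SZI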